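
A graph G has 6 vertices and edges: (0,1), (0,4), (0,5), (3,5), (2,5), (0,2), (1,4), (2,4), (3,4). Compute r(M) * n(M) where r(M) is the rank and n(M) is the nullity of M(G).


r(M) = |V| - c = 6 - 1 = 5.
nullity = |E| - r(M) = 9 - 5 = 4.
Product = 5 * 4 = 20.

20


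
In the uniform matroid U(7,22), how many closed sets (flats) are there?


Flats of U(7,22): every subset of size < 7 is a flat, plus E itself.
Count = (22 choose 0) + (22 choose 1) + (22 choose 2) + (22 choose 3) + (22 choose 4) + (22 choose 5) + (22 choose 6) + 1
     = 1 + 22 + 231 + 1540 + 7315 + 26334 + 74613 + 1
     = 110057.

110057


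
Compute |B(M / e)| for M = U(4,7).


Contracting e from U(4,7) gives U(3,6).
Bases of U(3,6) = C(6,3) = (6 * 5 * 4) / (1 * 2 * 3) = 20.

20


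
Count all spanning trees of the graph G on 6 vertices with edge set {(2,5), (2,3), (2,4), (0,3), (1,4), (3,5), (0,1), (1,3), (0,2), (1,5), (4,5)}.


By Kirchhoff's matrix tree theorem, the number of spanning trees equals
the determinant of any cofactor of the Laplacian matrix L.
G has 6 vertices and 11 edges.
Computing the (5 x 5) cofactor determinant gives 224.

224


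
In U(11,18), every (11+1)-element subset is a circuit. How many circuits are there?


In U(11,18), circuits are the (12)-element subsets.
Any set of 12 elements is dependent, and removing any one element gives
an independent set of size 11, so it is a minimal dependent set.
Number of circuits = C(18,12) = 18! / (12! * 6!) = 18564.

18564


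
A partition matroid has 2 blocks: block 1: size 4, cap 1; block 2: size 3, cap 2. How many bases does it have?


A basis picks exactly ci elements from block i.
Number of bases = product of C(|Si|, ci).
= C(4,1) * C(3,2)
= 4 * 3
= 12.

12


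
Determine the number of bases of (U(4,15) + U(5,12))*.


(M1+M2)* = M1* + M2*.
M1* = U(11,15), bases: C(15,11) = 1365.
M2* = U(7,12), bases: C(12,7) = 792.
|B(M*)| = 1365 * 792 = 1081080.

1081080


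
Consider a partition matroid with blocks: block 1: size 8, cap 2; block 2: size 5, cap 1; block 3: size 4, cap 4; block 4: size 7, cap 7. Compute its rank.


Rank of a partition matroid = sum of min(|Si|, ci) for each block.
= min(8,2) + min(5,1) + min(4,4) + min(7,7)
= 2 + 1 + 4 + 7
= 14.

14


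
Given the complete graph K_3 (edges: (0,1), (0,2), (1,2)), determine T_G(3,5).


T(K_3; x,y) = x^2 + x + y.
T(3,5) = 9 + 3 + 5 = 17.

17


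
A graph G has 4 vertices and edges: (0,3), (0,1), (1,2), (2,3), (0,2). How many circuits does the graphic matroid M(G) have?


A circuit in a graphic matroid = edge set of a simple cycle.
G has 4 vertices and 5 edges.
Enumerating all minimal edge subsets forming cycles...
Total circuits found: 3.

3


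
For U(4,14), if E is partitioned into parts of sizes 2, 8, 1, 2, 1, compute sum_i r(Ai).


r(Ai) = min(|Ai|, 4) for each part.
Sum = min(2,4) + min(8,4) + min(1,4) + min(2,4) + min(1,4)
    = 2 + 4 + 1 + 2 + 1
    = 10.

10


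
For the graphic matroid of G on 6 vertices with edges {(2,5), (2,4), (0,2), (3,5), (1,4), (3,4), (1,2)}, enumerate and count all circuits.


A circuit in a graphic matroid = edge set of a simple cycle.
G has 6 vertices and 7 edges.
Enumerating all minimal edge subsets forming cycles...
Total circuits found: 3.

3


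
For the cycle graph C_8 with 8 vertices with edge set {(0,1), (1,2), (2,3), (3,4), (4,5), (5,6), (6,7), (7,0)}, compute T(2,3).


T(C_8; x,y) = x + x^2 + ... + x^(7) + y.
T(2,3) = 2^1 + 2^2 + 2^3 + 2^4 + 2^5 + 2^6 + 2^7 + 3
= 2 + 4 + 8 + 16 + 32 + 64 + 128 + 3
= 257.

257


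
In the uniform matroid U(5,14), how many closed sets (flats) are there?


Flats of U(5,14): every subset of size < 5 is a flat, plus E itself.
Count = C(14,0) + C(14,1) + C(14,2) + C(14,3) + C(14,4) + 1
     = 1 + 14 + 91 + 364 + 1001 + 1
     = 1472.

1472


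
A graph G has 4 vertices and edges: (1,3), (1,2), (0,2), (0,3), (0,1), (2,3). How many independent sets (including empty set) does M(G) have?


An independent set in a graphic matroid is an acyclic edge subset.
G has 4 vertices and 6 edges.
Enumerate all 2^6 = 64 subsets, checking for acyclicity.
Total independent sets = 38.

38


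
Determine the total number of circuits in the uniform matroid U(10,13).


In U(10,13), circuits are the (11)-element subsets.
Any set of 11 elements is dependent, and removing any one element gives
an independent set of size 10, so it is a minimal dependent set.
Number of circuits = (13 choose 11) = 78.

78


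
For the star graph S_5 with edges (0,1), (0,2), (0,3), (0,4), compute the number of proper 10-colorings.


P(tree, k) = k * (k-1)^(4) for any tree on 5 vertices.
P(10) = 10 * 9^4 = 10 * 6561 = 65610.

65610


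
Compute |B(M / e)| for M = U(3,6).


Contracting e from U(3,6) gives U(2,5).
Bases of U(2,5) = C(5,2) = (5 * 4) / (1 * 2) = 10.

10


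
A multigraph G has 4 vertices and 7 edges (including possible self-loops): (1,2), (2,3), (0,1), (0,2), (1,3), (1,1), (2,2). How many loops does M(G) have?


In a graphic matroid, a loop is a self-loop edge (u,u) with rank 0.
Examining all 7 edges for self-loops...
Self-loops found: (1,1), (2,2)
Number of loops = 2.

2


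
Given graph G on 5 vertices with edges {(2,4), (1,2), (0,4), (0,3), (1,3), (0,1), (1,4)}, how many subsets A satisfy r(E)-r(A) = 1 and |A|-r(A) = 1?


R(x,y) = sum over A in 2^E of x^(r(E)-r(A)) * y^(|A|-r(A)).
G has 5 vertices, 7 edges. r(E) = 4.
Enumerate all 2^7 = 128 subsets.
Count subsets with r(E)-r(A)=1 and |A|-r(A)=1: 14.

14


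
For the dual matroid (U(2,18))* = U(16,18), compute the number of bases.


The dual of U(r,n) is U(n-r, n) = U(16,18).
Bases of U(16,18) are all (16)-element subsets.
|B(M*)| = (18 choose 16) = 153.

153


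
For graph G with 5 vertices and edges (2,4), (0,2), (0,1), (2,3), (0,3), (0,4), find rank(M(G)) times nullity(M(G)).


r(M) = |V| - c = 5 - 1 = 4.
nullity = |E| - r(M) = 6 - 4 = 2.
Product = 4 * 2 = 8.

8


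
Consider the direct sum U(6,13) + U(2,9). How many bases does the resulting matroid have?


Bases of a direct sum M1 + M2: |B| = |B(M1)| * |B(M2)|.
|B(U(6,13))| = C(13,6) = 1716.
|B(U(2,9))| = C(9,2) = 36.
Total bases = 1716 * 36 = 61776.

61776


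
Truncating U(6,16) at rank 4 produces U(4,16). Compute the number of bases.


Truncating U(6,16) to rank 4 gives U(4,16).
Bases of U(4,16) are all 4-element subsets of 16 elements.
Number of bases = C(16,4) = 16! / (4! * 12!) = 1820.

1820


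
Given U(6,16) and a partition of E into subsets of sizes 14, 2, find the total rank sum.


r(Ai) = min(|Ai|, 6) for each part.
Sum = min(14,6) + min(2,6)
    = 6 + 2
    = 8.

8


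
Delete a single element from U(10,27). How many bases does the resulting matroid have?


Deleting e from U(10,27) gives U(10,26) since n > r.
Bases of U(10,26) = C(26,10) = 26! / (10! * 16!) = 5311735.

5311735


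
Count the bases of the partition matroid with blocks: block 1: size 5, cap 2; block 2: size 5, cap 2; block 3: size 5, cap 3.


A basis picks exactly ci elements from block i.
Number of bases = product of C(|Si|, ci).
= C(5,2) * C(5,2) * C(5,3)
= 10 * 10 * 10
= 1000.

1000


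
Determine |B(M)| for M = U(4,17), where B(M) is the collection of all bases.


Bases of U(4,17) are all 4-element subsets of the 17-element ground set.
Number of bases = C(17,4).
C(17,4) = 17! / (4! * 13!) = 2380.

2380


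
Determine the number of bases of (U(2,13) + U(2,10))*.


(M1+M2)* = M1* + M2*.
M1* = U(11,13), bases: C(13,11) = 78.
M2* = U(8,10), bases: C(10,8) = 45.
|B(M*)| = 78 * 45 = 3510.

3510


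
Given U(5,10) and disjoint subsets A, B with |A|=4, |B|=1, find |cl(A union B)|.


|A union B| = 4 + 1 = 5 (disjoint).
In U(5,10), cl(S) = S if |S| < 5, else cl(S) = E.
Since 5 >= 5, cl(A union B) = E.
|cl(A union B)| = 10.

10


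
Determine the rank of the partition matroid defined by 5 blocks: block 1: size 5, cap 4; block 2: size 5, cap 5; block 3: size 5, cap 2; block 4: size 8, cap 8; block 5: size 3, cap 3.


Rank of a partition matroid = sum of min(|Si|, ci) for each block.
= min(5,4) + min(5,5) + min(5,2) + min(8,8) + min(3,3)
= 4 + 5 + 2 + 8 + 3
= 22.

22


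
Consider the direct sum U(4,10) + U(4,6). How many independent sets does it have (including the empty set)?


For a direct sum, |I(M1+M2)| = |I(M1)| * |I(M2)|.
|I(U(4,10))| = sum C(10,k) for k=0..4 = 386.
|I(U(4,6))| = sum C(6,k) for k=0..4 = 57.
Total = 386 * 57 = 22002.

22002


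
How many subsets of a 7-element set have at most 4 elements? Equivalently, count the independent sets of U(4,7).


Independent sets of U(4,7) are all subsets of size <= 4.
Count = (7 choose 0) + (7 choose 1) + (7 choose 2) + (7 choose 3) + (7 choose 4)
     = 1 + 7 + 21 + 35 + 35
     = 99.

99


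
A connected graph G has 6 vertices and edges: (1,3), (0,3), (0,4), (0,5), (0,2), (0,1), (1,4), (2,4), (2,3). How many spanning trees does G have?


By Kirchhoff's matrix tree theorem, the number of spanning trees equals
the determinant of any cofactor of the Laplacian matrix L.
G has 6 vertices and 9 edges.
Computing the (5 x 5) cofactor determinant gives 45.

45


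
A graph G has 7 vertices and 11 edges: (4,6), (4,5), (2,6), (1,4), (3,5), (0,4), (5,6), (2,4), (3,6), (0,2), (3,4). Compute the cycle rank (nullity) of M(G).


Cycle rank (nullity) = |E| - r(M) = |E| - (|V| - c).
|E| = 11, |V| = 7, c = 1.
Nullity = 11 - (7 - 1) = 11 - 6 = 5.

5


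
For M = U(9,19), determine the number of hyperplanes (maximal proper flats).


Hyperplanes of U(9,19) are flats of rank 8.
In a uniform matroid, these are exactly the (8)-element subsets.
Count = C(19,8) = 19! / (8! * 11!) = 75582.

75582


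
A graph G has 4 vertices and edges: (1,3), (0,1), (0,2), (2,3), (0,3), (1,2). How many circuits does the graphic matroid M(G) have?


A circuit in a graphic matroid = edge set of a simple cycle.
G has 4 vertices and 6 edges.
Enumerating all minimal edge subsets forming cycles...
Total circuits found: 7.

7


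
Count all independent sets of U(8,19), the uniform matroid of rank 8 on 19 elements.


Independent sets of U(8,19) are all subsets of size <= 8.
Count = (19 choose 0) + (19 choose 1) + (19 choose 2) + (19 choose 3) + (19 choose 4) + (19 choose 5) + (19 choose 6) + (19 choose 7) + (19 choose 8)
     = 1 + 19 + 171 + 969 + 3876 + 11628 + 27132 + 50388 + 75582
     = 169766.

169766


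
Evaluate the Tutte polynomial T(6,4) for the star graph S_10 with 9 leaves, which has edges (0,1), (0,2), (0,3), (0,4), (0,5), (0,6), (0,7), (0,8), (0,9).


A star on 10 vertices is a tree with 9 edges.
T(x,y) = x^(9) for any tree.
T(6,4) = 6^9 = 10077696.

10077696


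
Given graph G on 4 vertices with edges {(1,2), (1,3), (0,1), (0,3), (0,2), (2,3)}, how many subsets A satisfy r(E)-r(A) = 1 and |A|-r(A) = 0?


R(x,y) = sum over A in 2^E of x^(r(E)-r(A)) * y^(|A|-r(A)).
G has 4 vertices, 6 edges. r(E) = 3.
Enumerate all 2^6 = 64 subsets.
Count subsets with r(E)-r(A)=1 and |A|-r(A)=0: 15.

15


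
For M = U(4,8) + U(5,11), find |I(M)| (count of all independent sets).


For a direct sum, |I(M1+M2)| = |I(M1)| * |I(M2)|.
|I(U(4,8))| = sum C(8,k) for k=0..4 = 163.
|I(U(5,11))| = sum C(11,k) for k=0..5 = 1024.
Total = 163 * 1024 = 166912.

166912


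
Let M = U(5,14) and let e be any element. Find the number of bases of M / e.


Contracting e from U(5,14) gives U(4,13).
Bases of U(4,13) = (13 choose 4) = 715.

715


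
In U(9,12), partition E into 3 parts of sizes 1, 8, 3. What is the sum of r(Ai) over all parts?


r(Ai) = min(|Ai|, 9) for each part.
Sum = min(1,9) + min(8,9) + min(3,9)
    = 1 + 8 + 3
    = 12.

12


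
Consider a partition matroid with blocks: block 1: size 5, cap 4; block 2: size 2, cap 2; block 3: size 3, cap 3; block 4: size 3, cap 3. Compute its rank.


Rank of a partition matroid = sum of min(|Si|, ci) for each block.
= min(5,4) + min(2,2) + min(3,3) + min(3,3)
= 4 + 2 + 3 + 3
= 12.

12


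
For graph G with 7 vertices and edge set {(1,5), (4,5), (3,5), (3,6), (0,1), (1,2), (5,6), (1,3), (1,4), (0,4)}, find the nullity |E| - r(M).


Cycle rank (nullity) = |E| - r(M) = |E| - (|V| - c).
|E| = 10, |V| = 7, c = 1.
Nullity = 10 - (7 - 1) = 10 - 6 = 4.

4


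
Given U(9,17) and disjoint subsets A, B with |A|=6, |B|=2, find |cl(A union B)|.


|A union B| = 6 + 2 = 8 (disjoint).
In U(9,17), cl(S) = S if |S| < 9, else cl(S) = E.
Since 8 < 9, cl(A union B) = A union B.
|cl(A union B)| = 8.

8


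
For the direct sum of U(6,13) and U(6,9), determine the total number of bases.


Bases of a direct sum M1 + M2: |B| = |B(M1)| * |B(M2)|.
|B(U(6,13))| = C(13,6) = 1716.
|B(U(6,9))| = C(9,6) = 84.
Total bases = 1716 * 84 = 144144.

144144


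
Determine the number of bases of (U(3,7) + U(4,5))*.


(M1+M2)* = M1* + M2*.
M1* = U(4,7), bases: C(7,4) = 35.
M2* = U(1,5), bases: C(5,1) = 5.
|B(M*)| = 35 * 5 = 175.

175


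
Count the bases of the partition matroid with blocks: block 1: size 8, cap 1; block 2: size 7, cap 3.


A basis picks exactly ci elements from block i.
Number of bases = product of C(|Si|, ci).
= C(8,1) * C(7,3)
= 8 * 35
= 280.

280


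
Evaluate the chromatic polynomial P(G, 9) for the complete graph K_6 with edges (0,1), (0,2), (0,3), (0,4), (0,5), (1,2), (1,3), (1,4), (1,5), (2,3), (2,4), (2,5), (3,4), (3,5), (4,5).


P(K_6, k) = k(k-1)(k-2)...(k-5).
P(9) = (9) * (8) * (7) * (6) * (5) * (4) = 60480.

60480


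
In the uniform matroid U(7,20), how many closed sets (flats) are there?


Flats of U(7,20): every subset of size < 7 is a flat, plus E itself.
Count = (20 choose 0) + (20 choose 1) + (20 choose 2) + (20 choose 3) + (20 choose 4) + (20 choose 5) + (20 choose 6) + 1
     = 1 + 20 + 190 + 1140 + 4845 + 15504 + 38760 + 1
     = 60461.

60461


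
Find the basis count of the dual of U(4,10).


The dual of U(r,n) is U(n-r, n) = U(6,10).
Bases of U(6,10) are all (6)-element subsets.
|B(M*)| = C(10,6) = 10! / (6! * 4!) = 210.

210


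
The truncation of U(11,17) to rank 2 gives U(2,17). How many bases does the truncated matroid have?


Truncating U(11,17) to rank 2 gives U(2,17).
Bases of U(2,17) are all 2-element subsets of 17 elements.
Number of bases = C(17,2) = 17! / (2! * 15!) = 136.

136


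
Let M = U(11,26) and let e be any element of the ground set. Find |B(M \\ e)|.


Deleting e from U(11,26) gives U(11,25) since n > r.
Bases of U(11,25) = C(25,11) = 4457400.

4457400


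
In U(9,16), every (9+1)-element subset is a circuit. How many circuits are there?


In U(9,16), circuits are the (10)-element subsets.
Any set of 10 elements is dependent, and removing any one element gives
an independent set of size 9, so it is a minimal dependent set.
Number of circuits = C(16,10) = 8008.

8008


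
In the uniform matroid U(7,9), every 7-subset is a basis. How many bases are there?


Bases of U(7,9) are all 7-element subsets of the 9-element ground set.
Number of bases = C(9,7).
(9 choose 7) = 36.

36


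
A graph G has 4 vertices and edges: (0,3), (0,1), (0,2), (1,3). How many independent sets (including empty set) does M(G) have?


An independent set in a graphic matroid is an acyclic edge subset.
G has 4 vertices and 4 edges.
Enumerate all 2^4 = 16 subsets, checking for acyclicity.
Total independent sets = 14.

14


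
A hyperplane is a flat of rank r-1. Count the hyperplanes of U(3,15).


Hyperplanes of U(3,15) are flats of rank 2.
In a uniform matroid, these are exactly the (2)-element subsets.
Count = C(15,2) = (15 * 14) / (1 * 2) = 105.

105


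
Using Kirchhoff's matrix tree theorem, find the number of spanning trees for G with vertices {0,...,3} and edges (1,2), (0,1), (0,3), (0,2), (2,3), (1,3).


By Kirchhoff's matrix tree theorem, the number of spanning trees equals
the determinant of any cofactor of the Laplacian matrix L.
G has 4 vertices and 6 edges.
Computing the (3 x 3) cofactor determinant gives 16.

16


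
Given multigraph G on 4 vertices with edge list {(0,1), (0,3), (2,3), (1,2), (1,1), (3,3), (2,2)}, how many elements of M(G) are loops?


In a graphic matroid, a loop is a self-loop edge (u,u) with rank 0.
Examining all 7 edges for self-loops...
Self-loops found: (1,1), (3,3), (2,2)
Number of loops = 3.

3


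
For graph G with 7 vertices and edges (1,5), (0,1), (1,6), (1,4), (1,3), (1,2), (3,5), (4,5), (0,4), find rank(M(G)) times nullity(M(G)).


r(M) = |V| - c = 7 - 1 = 6.
nullity = |E| - r(M) = 9 - 6 = 3.
Product = 6 * 3 = 18.

18


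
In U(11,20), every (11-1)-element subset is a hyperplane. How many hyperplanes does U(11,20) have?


Hyperplanes of U(11,20) are flats of rank 10.
In a uniform matroid, these are exactly the (10)-element subsets.
Count = C(20,10) = 184756.

184756


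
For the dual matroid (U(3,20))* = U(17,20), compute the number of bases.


The dual of U(r,n) is U(n-r, n) = U(17,20).
Bases of U(17,20) are all (17)-element subsets.
|B(M*)| = (20 choose 17) = 1140.

1140


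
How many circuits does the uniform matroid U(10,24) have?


In U(10,24), circuits are the (11)-element subsets.
Any set of 11 elements is dependent, and removing any one element gives
an independent set of size 10, so it is a minimal dependent set.
Number of circuits = (24 choose 11) = 2496144.

2496144


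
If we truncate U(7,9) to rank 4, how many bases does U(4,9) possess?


Truncating U(7,9) to rank 4 gives U(4,9).
Bases of U(4,9) are all 4-element subsets of 9 elements.
Number of bases = (9 choose 4) = 126.

126


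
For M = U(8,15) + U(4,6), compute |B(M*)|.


(M1+M2)* = M1* + M2*.
M1* = U(7,15), bases: C(15,7) = 6435.
M2* = U(2,6), bases: C(6,2) = 15.
|B(M*)| = 6435 * 15 = 96525.

96525


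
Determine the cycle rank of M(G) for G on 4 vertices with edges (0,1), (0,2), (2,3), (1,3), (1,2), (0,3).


Cycle rank (nullity) = |E| - r(M) = |E| - (|V| - c).
|E| = 6, |V| = 4, c = 1.
Nullity = 6 - (4 - 1) = 6 - 3 = 3.

3


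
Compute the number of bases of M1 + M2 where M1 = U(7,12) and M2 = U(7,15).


Bases of a direct sum M1 + M2: |B| = |B(M1)| * |B(M2)|.
|B(U(7,12))| = C(12,7) = 792.
|B(U(7,15))| = C(15,7) = 6435.
Total bases = 792 * 6435 = 5096520.

5096520


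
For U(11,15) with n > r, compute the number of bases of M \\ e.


Deleting e from U(11,15) gives U(11,14) since n > r.
Bases of U(11,14) = (14 choose 11) = 364.

364


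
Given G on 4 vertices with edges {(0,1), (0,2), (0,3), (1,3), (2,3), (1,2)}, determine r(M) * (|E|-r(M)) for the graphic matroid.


r(M) = |V| - c = 4 - 1 = 3.
nullity = |E| - r(M) = 6 - 3 = 3.
Product = 3 * 3 = 9.

9


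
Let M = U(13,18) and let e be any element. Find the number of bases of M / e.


Contracting e from U(13,18) gives U(12,17).
Bases of U(12,17) = (17 choose 12) = 6188.

6188


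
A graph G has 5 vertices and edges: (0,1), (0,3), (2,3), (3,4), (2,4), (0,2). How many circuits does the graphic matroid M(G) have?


A circuit in a graphic matroid = edge set of a simple cycle.
G has 5 vertices and 6 edges.
Enumerating all minimal edge subsets forming cycles...
Total circuits found: 3.

3


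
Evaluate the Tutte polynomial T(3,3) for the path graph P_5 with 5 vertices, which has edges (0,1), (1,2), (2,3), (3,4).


A path on 5 vertices is a tree with 4 edges.
T(x,y) = x^(4) for any tree.
T(3,3) = 3^4 = 81.

81


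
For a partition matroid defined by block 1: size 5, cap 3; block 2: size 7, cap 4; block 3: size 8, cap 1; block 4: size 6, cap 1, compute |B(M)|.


A basis picks exactly ci elements from block i.
Number of bases = product of C(|Si|, ci).
= C(5,3) * C(7,4) * C(8,1) * C(6,1)
= 10 * 35 * 8 * 6
= 16800.

16800


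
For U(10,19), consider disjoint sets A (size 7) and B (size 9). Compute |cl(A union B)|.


|A union B| = 7 + 9 = 16 (disjoint).
In U(10,19), cl(S) = S if |S| < 10, else cl(S) = E.
Since 16 >= 10, cl(A union B) = E.
|cl(A union B)| = 19.

19


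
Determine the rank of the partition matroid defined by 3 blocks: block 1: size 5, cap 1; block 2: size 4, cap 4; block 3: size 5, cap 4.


Rank of a partition matroid = sum of min(|Si|, ci) for each block.
= min(5,1) + min(4,4) + min(5,4)
= 1 + 4 + 4
= 9.

9


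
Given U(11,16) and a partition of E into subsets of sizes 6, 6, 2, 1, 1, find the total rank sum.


r(Ai) = min(|Ai|, 11) for each part.
Sum = min(6,11) + min(6,11) + min(2,11) + min(1,11) + min(1,11)
    = 6 + 6 + 2 + 1 + 1
    = 16.

16


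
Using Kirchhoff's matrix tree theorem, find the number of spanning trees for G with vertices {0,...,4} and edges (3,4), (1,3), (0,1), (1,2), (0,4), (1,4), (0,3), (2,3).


By Kirchhoff's matrix tree theorem, the number of spanning trees equals
the determinant of any cofactor of the Laplacian matrix L.
G has 5 vertices and 8 edges.
Computing the (4 x 4) cofactor determinant gives 40.

40


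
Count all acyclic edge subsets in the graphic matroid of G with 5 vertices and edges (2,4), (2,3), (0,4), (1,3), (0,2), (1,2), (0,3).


An independent set in a graphic matroid is an acyclic edge subset.
G has 5 vertices and 7 edges.
Enumerate all 2^7 = 128 subsets, checking for acyclicity.
Total independent sets = 82.

82


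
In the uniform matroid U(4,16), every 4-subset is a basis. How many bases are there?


Bases of U(4,16) are all 4-element subsets of the 16-element ground set.
Number of bases = C(16,4).
C(16,4) = 16! / (4! * 12!) = 1820.

1820


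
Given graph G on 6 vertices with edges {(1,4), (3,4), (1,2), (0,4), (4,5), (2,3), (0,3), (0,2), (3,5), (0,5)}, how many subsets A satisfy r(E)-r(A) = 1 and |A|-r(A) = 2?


R(x,y) = sum over A in 2^E of x^(r(E)-r(A)) * y^(|A|-r(A)).
G has 6 vertices, 10 edges. r(E) = 5.
Enumerate all 2^10 = 1024 subsets.
Count subsets with r(E)-r(A)=1 and |A|-r(A)=2: 50.

50


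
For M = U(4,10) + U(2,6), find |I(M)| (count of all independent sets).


For a direct sum, |I(M1+M2)| = |I(M1)| * |I(M2)|.
|I(U(4,10))| = sum C(10,k) for k=0..4 = 386.
|I(U(2,6))| = sum C(6,k) for k=0..2 = 22.
Total = 386 * 22 = 8492.

8492


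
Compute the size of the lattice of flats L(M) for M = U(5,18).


Flats of U(5,18): every subset of size < 5 is a flat, plus E itself.
Count = (18 choose 0) + (18 choose 1) + (18 choose 2) + (18 choose 3) + (18 choose 4) + 1
     = 1 + 18 + 153 + 816 + 3060 + 1
     = 4049.

4049


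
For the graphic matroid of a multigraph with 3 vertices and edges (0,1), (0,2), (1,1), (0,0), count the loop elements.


In a graphic matroid, a loop is a self-loop edge (u,u) with rank 0.
Examining all 4 edges for self-loops...
Self-loops found: (1,1), (0,0)
Number of loops = 2.

2


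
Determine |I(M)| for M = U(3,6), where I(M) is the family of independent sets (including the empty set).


Independent sets of U(3,6) are all subsets of size <= 3.
Count = C(6,0) + C(6,1) + C(6,2) + C(6,3)
     = 1 + 6 + 15 + 20
     = 42.

42


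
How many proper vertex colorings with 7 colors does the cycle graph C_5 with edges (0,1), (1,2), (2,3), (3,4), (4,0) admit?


P(C_5, k) = (k-1)^5 + (-1)^5*(k-1).
P(7) = (6)^5 - 6
= 7776 - 6 = 7770.

7770


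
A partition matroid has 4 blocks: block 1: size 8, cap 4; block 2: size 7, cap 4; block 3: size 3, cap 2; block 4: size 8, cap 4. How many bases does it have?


A basis picks exactly ci elements from block i.
Number of bases = product of C(|Si|, ci).
= C(8,4) * C(7,4) * C(3,2) * C(8,4)
= 70 * 35 * 3 * 70
= 514500.

514500


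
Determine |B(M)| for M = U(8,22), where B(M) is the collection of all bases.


Bases of U(8,22) are all 8-element subsets of the 22-element ground set.
Number of bases = C(22,8).
C(22,8) = 319770.

319770


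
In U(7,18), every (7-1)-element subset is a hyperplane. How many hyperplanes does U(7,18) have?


Hyperplanes of U(7,18) are flats of rank 6.
In a uniform matroid, these are exactly the (6)-element subsets.
Count = C(18,6) = 18564.

18564


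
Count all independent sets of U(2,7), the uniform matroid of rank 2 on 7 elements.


Independent sets of U(2,7) are all subsets of size <= 2.
Count = (7 choose 0) + (7 choose 1) + (7 choose 2)
     = 1 + 7 + 21
     = 29.

29


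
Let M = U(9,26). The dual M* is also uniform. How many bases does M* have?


The dual of U(r,n) is U(n-r, n) = U(17,26).
Bases of U(17,26) are all (17)-element subsets.
|B(M*)| = C(26,17) = 3124550.

3124550


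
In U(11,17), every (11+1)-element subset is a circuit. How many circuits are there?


In U(11,17), circuits are the (12)-element subsets.
Any set of 12 elements is dependent, and removing any one element gives
an independent set of size 11, so it is a minimal dependent set.
Number of circuits = C(17,12) = 6188.

6188


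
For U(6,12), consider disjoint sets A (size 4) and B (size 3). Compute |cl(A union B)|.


|A union B| = 4 + 3 = 7 (disjoint).
In U(6,12), cl(S) = S if |S| < 6, else cl(S) = E.
Since 7 >= 6, cl(A union B) = E.
|cl(A union B)| = 12.

12


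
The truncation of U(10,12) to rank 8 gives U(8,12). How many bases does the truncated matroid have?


Truncating U(10,12) to rank 8 gives U(8,12).
Bases of U(8,12) are all 8-element subsets of 12 elements.
Number of bases = C(12,8) = 12! / (8! * 4!) = 495.

495


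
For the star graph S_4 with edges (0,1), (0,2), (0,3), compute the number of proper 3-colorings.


P(tree, k) = k * (k-1)^(3) for any tree on 4 vertices.
P(3) = 3 * 2^3 = 3 * 8 = 24.

24


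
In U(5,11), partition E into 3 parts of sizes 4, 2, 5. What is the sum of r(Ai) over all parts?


r(Ai) = min(|Ai|, 5) for each part.
Sum = min(4,5) + min(2,5) + min(5,5)
    = 4 + 2 + 5
    = 11.

11


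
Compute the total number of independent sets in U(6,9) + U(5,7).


For a direct sum, |I(M1+M2)| = |I(M1)| * |I(M2)|.
|I(U(6,9))| = sum C(9,k) for k=0..6 = 466.
|I(U(5,7))| = sum C(7,k) for k=0..5 = 120.
Total = 466 * 120 = 55920.

55920


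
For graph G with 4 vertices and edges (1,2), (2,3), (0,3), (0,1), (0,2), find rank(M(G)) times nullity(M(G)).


r(M) = |V| - c = 4 - 1 = 3.
nullity = |E| - r(M) = 5 - 3 = 2.
Product = 3 * 2 = 6.

6


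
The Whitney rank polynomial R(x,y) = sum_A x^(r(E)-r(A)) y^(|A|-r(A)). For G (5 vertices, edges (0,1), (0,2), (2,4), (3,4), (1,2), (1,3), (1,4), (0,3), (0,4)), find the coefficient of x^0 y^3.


R(x,y) = sum over A in 2^E of x^(r(E)-r(A)) * y^(|A|-r(A)).
G has 5 vertices, 9 edges. r(E) = 4.
Enumerate all 2^9 = 512 subsets.
Count subsets with r(E)-r(A)=0 and |A|-r(A)=3: 36.

36


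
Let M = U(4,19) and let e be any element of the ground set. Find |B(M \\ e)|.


Deleting e from U(4,19) gives U(4,18) since n > r.
Bases of U(4,18) = C(18,4) = 18! / (4! * 14!) = 3060.

3060


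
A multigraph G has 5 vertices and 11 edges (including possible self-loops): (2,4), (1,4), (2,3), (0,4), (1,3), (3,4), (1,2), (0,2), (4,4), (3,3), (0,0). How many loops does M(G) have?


In a graphic matroid, a loop is a self-loop edge (u,u) with rank 0.
Examining all 11 edges for self-loops...
Self-loops found: (4,4), (3,3), (0,0)
Number of loops = 3.

3


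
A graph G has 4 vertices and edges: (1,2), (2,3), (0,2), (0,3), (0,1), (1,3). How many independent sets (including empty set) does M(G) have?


An independent set in a graphic matroid is an acyclic edge subset.
G has 4 vertices and 6 edges.
Enumerate all 2^6 = 64 subsets, checking for acyclicity.
Total independent sets = 38.

38


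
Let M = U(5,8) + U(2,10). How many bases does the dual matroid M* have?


(M1+M2)* = M1* + M2*.
M1* = U(3,8), bases: C(8,3) = 56.
M2* = U(8,10), bases: C(10,8) = 45.
|B(M*)| = 56 * 45 = 2520.

2520


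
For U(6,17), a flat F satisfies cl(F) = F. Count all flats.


Flats of U(6,17): every subset of size < 6 is a flat, plus E itself.
Count = C(17,0) + C(17,1) + C(17,2) + C(17,3) + C(17,4) + C(17,5) + 1
     = 1 + 17 + 136 + 680 + 2380 + 6188 + 1
     = 9403.

9403


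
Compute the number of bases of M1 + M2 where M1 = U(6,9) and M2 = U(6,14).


Bases of a direct sum M1 + M2: |B| = |B(M1)| * |B(M2)|.
|B(U(6,9))| = C(9,6) = 84.
|B(U(6,14))| = C(14,6) = 3003.
Total bases = 84 * 3003 = 252252.

252252


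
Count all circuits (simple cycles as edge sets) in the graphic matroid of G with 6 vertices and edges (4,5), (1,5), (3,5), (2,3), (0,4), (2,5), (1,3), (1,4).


A circuit in a graphic matroid = edge set of a simple cycle.
G has 6 vertices and 8 edges.
Enumerating all minimal edge subsets forming cycles...
Total circuits found: 6.

6


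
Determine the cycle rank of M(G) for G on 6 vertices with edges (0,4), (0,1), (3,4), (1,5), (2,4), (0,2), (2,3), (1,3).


Cycle rank (nullity) = |E| - r(M) = |E| - (|V| - c).
|E| = 8, |V| = 6, c = 1.
Nullity = 8 - (6 - 1) = 8 - 5 = 3.

3


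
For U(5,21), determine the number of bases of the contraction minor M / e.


Contracting e from U(5,21) gives U(4,20).
Bases of U(4,20) = (20 choose 4) = 4845.

4845


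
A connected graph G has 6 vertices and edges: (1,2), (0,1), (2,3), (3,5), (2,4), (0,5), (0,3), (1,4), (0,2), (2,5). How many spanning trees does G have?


By Kirchhoff's matrix tree theorem, the number of spanning trees equals
the determinant of any cofactor of the Laplacian matrix L.
G has 6 vertices and 10 edges.
Computing the (5 x 5) cofactor determinant gives 104.

104


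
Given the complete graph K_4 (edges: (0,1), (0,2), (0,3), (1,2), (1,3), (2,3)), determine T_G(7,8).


T(K_4; x,y) = x^3 + 3x^2 + 4xy + 2x + y^3 + 3y^2 + 2y.
Substituting x=7, y=8:
= 343 + 147 + 224 + 14 + 512 + 192 + 16
= 1448.

1448


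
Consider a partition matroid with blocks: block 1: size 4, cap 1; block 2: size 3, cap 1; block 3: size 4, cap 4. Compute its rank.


Rank of a partition matroid = sum of min(|Si|, ci) for each block.
= min(4,1) + min(3,1) + min(4,4)
= 1 + 1 + 4
= 6.

6


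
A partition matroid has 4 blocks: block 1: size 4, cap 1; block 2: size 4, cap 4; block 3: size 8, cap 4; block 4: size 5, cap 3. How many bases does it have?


A basis picks exactly ci elements from block i.
Number of bases = product of C(|Si|, ci).
= C(4,1) * C(4,4) * C(8,4) * C(5,3)
= 4 * 1 * 70 * 10
= 2800.

2800


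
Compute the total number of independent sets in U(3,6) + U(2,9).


For a direct sum, |I(M1+M2)| = |I(M1)| * |I(M2)|.
|I(U(3,6))| = sum C(6,k) for k=0..3 = 42.
|I(U(2,9))| = sum C(9,k) for k=0..2 = 46.
Total = 42 * 46 = 1932.

1932


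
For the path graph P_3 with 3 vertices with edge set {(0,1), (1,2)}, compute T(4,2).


A path on 3 vertices is a tree with 2 edges.
T(x,y) = x^(2) for any tree.
T(4,2) = 4^2 = 16.

16


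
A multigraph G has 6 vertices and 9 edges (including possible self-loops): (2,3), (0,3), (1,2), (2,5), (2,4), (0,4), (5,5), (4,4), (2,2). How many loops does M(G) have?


In a graphic matroid, a loop is a self-loop edge (u,u) with rank 0.
Examining all 9 edges for self-loops...
Self-loops found: (5,5), (4,4), (2,2)
Number of loops = 3.

3


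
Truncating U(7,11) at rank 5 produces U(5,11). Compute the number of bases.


Truncating U(7,11) to rank 5 gives U(5,11).
Bases of U(5,11) are all 5-element subsets of 11 elements.
Number of bases = (11 choose 5) = 462.

462


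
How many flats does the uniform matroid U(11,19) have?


Flats of U(11,19): every subset of size < 11 is a flat, plus E itself.
Count = C(19,0) + C(19,1) + C(19,2) + C(19,3) + C(19,4) + C(19,5) + C(19,6) + C(19,7) + C(19,8) + C(19,9) + C(19,10) + 1
     = 1 + 19 + 171 + 969 + 3876 + 11628 + 27132 + 50388 + 75582 + 92378 + 92378 + 1
     = 354523.

354523


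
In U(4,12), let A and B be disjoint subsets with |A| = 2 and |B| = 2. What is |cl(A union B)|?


|A union B| = 2 + 2 = 4 (disjoint).
In U(4,12), cl(S) = S if |S| < 4, else cl(S) = E.
Since 4 >= 4, cl(A union B) = E.
|cl(A union B)| = 12.

12


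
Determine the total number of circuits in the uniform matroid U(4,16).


In U(4,16), circuits are the (5)-element subsets.
Any set of 5 elements is dependent, and removing any one element gives
an independent set of size 4, so it is a minimal dependent set.
Number of circuits = C(16,5) = 16! / (5! * 11!) = 4368.

4368


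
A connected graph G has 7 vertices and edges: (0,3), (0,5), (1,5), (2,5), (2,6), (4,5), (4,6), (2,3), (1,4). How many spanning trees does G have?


By Kirchhoff's matrix tree theorem, the number of spanning trees equals
the determinant of any cofactor of the Laplacian matrix L.
G has 7 vertices and 9 edges.
Computing the (6 x 6) cofactor determinant gives 41.

41


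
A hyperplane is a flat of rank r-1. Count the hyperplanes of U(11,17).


Hyperplanes of U(11,17) are flats of rank 10.
In a uniform matroid, these are exactly the (10)-element subsets.
Count = C(17,10) = 17! / (10! * 7!) = 19448.

19448


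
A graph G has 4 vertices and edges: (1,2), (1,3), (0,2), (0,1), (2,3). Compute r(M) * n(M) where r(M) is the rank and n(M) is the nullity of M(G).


r(M) = |V| - c = 4 - 1 = 3.
nullity = |E| - r(M) = 5 - 3 = 2.
Product = 3 * 2 = 6.

6


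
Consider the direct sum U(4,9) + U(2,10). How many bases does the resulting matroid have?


Bases of a direct sum M1 + M2: |B| = |B(M1)| * |B(M2)|.
|B(U(4,9))| = C(9,4) = 126.
|B(U(2,10))| = C(10,2) = 45.
Total bases = 126 * 45 = 5670.

5670


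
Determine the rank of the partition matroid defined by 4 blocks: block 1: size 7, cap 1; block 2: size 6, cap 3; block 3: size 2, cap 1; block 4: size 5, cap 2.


Rank of a partition matroid = sum of min(|Si|, ci) for each block.
= min(7,1) + min(6,3) + min(2,1) + min(5,2)
= 1 + 3 + 1 + 2
= 7.

7


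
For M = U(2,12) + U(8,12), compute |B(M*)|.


(M1+M2)* = M1* + M2*.
M1* = U(10,12), bases: C(12,10) = 66.
M2* = U(4,12), bases: C(12,4) = 495.
|B(M*)| = 66 * 495 = 32670.

32670


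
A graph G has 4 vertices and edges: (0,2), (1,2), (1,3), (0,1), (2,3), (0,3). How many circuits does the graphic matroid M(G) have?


A circuit in a graphic matroid = edge set of a simple cycle.
G has 4 vertices and 6 edges.
Enumerating all minimal edge subsets forming cycles...
Total circuits found: 7.

7


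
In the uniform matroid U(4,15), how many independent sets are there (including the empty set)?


Independent sets of U(4,15) are all subsets of size <= 4.
Count = (15 choose 0) + (15 choose 1) + (15 choose 2) + (15 choose 3) + (15 choose 4)
     = 1 + 15 + 105 + 455 + 1365
     = 1941.

1941


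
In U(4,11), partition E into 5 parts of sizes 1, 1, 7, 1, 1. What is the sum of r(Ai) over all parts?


r(Ai) = min(|Ai|, 4) for each part.
Sum = min(1,4) + min(1,4) + min(7,4) + min(1,4) + min(1,4)
    = 1 + 1 + 4 + 1 + 1
    = 8.

8


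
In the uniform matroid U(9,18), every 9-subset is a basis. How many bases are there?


Bases of U(9,18) are all 9-element subsets of the 18-element ground set.
Number of bases = C(18,9).
C(18,9) = 18! / (9! * 9!) = 48620.

48620


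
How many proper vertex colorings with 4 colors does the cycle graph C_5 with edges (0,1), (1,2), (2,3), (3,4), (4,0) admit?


P(C_5, k) = (k-1)^5 + (-1)^5*(k-1).
P(4) = (3)^5 - 3
= 243 - 3 = 240.

240


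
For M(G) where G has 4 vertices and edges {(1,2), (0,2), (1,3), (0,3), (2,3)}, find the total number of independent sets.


An independent set in a graphic matroid is an acyclic edge subset.
G has 4 vertices and 5 edges.
Enumerate all 2^5 = 32 subsets, checking for acyclicity.
Total independent sets = 24.

24


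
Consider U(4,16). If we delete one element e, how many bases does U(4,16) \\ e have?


Deleting e from U(4,16) gives U(4,15) since n > r.
Bases of U(4,15) = C(15,4) = 15! / (4! * 11!) = 1365.

1365


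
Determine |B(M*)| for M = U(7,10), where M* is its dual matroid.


The dual of U(r,n) is U(n-r, n) = U(3,10).
Bases of U(3,10) are all (3)-element subsets.
|B(M*)| = C(10,3) = 10! / (3! * 7!) = 120.

120


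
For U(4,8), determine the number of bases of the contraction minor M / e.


Contracting e from U(4,8) gives U(3,7).
Bases of U(3,7) = (7 choose 3) = 35.

35


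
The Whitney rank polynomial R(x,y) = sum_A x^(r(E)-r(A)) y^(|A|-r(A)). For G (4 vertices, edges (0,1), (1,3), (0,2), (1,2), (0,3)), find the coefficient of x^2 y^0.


R(x,y) = sum over A in 2^E of x^(r(E)-r(A)) * y^(|A|-r(A)).
G has 4 vertices, 5 edges. r(E) = 3.
Enumerate all 2^5 = 32 subsets.
Count subsets with r(E)-r(A)=2 and |A|-r(A)=0: 5.

5


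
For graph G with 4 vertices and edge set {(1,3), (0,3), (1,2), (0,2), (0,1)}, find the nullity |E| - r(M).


Cycle rank (nullity) = |E| - r(M) = |E| - (|V| - c).
|E| = 5, |V| = 4, c = 1.
Nullity = 5 - (4 - 1) = 5 - 3 = 2.

2


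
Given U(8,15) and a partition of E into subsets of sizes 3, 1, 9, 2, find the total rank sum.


r(Ai) = min(|Ai|, 8) for each part.
Sum = min(3,8) + min(1,8) + min(9,8) + min(2,8)
    = 3 + 1 + 8 + 2
    = 14.

14


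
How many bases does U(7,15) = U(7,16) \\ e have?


Deleting e from U(7,16) gives U(7,15) since n > r.
Bases of U(7,15) = C(15,7) = 15! / (7! * 8!) = 6435.

6435


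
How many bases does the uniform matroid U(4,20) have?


Bases of U(4,20) are all 4-element subsets of the 20-element ground set.
Number of bases = C(20,4).
C(20,4) = 20! / (4! * 16!) = 4845.

4845


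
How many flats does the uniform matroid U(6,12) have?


Flats of U(6,12): every subset of size < 6 is a flat, plus E itself.
Count = C(12,0) + C(12,1) + C(12,2) + C(12,3) + C(12,4) + C(12,5) + 1
     = 1 + 12 + 66 + 220 + 495 + 792 + 1
     = 1587.

1587


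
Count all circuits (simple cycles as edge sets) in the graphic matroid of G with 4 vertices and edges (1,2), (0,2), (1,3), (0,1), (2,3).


A circuit in a graphic matroid = edge set of a simple cycle.
G has 4 vertices and 5 edges.
Enumerating all minimal edge subsets forming cycles...
Total circuits found: 3.

3


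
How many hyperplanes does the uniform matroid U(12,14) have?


Hyperplanes of U(12,14) are flats of rank 11.
In a uniform matroid, these are exactly the (11)-element subsets.
Count = C(14,11) = 14! / (11! * 3!) = 364.

364


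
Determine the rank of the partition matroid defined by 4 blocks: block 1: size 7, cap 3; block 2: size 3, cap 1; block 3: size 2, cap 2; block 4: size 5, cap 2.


Rank of a partition matroid = sum of min(|Si|, ci) for each block.
= min(7,3) + min(3,1) + min(2,2) + min(5,2)
= 3 + 1 + 2 + 2
= 8.

8


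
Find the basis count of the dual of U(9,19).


The dual of U(r,n) is U(n-r, n) = U(10,19).
Bases of U(10,19) are all (10)-element subsets.
|B(M*)| = C(19,10) = 19! / (10! * 9!) = 92378.

92378


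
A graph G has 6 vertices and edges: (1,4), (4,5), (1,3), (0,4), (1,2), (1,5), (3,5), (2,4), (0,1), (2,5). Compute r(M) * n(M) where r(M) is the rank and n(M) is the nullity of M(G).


r(M) = |V| - c = 6 - 1 = 5.
nullity = |E| - r(M) = 10 - 5 = 5.
Product = 5 * 5 = 25.

25


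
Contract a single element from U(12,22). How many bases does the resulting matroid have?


Contracting e from U(12,22) gives U(11,21).
Bases of U(11,21) = C(21,11) = 352716.

352716


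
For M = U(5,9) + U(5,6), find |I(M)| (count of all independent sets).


For a direct sum, |I(M1+M2)| = |I(M1)| * |I(M2)|.
|I(U(5,9))| = sum C(9,k) for k=0..5 = 382.
|I(U(5,6))| = sum C(6,k) for k=0..5 = 63.
Total = 382 * 63 = 24066.

24066


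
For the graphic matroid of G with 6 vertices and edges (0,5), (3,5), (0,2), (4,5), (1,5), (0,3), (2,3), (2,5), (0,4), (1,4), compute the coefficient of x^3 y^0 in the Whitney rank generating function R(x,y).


R(x,y) = sum over A in 2^E of x^(r(E)-r(A)) * y^(|A|-r(A)).
G has 6 vertices, 10 edges. r(E) = 5.
Enumerate all 2^10 = 1024 subsets.
Count subsets with r(E)-r(A)=3 and |A|-r(A)=0: 45.

45


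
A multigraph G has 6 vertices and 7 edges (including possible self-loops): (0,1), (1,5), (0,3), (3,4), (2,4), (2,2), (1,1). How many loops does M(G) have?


In a graphic matroid, a loop is a self-loop edge (u,u) with rank 0.
Examining all 7 edges for self-loops...
Self-loops found: (2,2), (1,1)
Number of loops = 2.

2
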